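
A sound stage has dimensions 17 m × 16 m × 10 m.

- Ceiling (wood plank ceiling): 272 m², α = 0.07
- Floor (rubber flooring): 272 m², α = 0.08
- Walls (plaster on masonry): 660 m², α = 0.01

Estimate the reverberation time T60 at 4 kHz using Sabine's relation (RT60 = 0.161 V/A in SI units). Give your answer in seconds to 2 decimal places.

Summing Sᵢαᵢ: 19.040 + 21.760 + 6.600 → A = 47.400 sabins.
Room volume: 2720 m³.
Sabine: RT60 = 0.161 × 2720 / 47.400 = 9.24 s.

9.24 s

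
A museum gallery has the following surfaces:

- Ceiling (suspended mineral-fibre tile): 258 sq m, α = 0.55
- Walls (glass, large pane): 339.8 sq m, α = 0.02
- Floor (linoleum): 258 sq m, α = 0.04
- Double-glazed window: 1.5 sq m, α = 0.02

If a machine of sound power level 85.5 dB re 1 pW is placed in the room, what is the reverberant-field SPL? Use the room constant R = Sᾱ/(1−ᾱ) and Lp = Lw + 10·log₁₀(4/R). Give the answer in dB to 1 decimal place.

A = 159.046 sabins; S = 857.3 sq m.
ᾱ = 0.1855, so room constant R = A/(1−ᾱ) = 195.268 sq m.
Lp = 85.5 + 10·log₁₀(4/195.268) = 85.5 + (-16.89) = 68.6 dB.

68.6 dB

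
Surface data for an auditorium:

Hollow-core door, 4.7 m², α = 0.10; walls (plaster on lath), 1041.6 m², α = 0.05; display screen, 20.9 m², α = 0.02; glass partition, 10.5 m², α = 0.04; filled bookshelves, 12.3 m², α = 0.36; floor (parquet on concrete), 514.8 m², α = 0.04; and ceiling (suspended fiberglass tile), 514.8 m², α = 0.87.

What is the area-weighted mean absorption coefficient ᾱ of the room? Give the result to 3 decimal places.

Total surface area S = 2119.6 m².
A = 4.7×0.10 + 1041.6×0.05 + 20.9×0.02 + 10.5×0.04 + 12.3×0.36 + 514.8×0.04 + 514.8×0.87 = 526.284 sabins.
ᾱ = A/S = 0.248.

0.248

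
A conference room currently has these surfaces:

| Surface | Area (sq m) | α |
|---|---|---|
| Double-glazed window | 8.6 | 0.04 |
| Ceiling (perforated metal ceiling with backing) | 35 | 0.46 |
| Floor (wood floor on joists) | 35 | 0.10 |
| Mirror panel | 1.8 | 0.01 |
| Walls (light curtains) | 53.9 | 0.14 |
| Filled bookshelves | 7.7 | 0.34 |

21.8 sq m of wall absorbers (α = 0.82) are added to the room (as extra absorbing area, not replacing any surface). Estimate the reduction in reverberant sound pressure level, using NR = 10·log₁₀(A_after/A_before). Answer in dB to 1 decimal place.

2.0 dB

Total absorption A_before = 8.6·0.04 + 35·0.46 + 35·0.10 + 1.8·0.01 + 53.9·0.14 + 7.7·0.34
  = 0.344 + 16.100 + 3.500 + 0.018 + 7.546 + 2.618 = 30.126 sq m sabins.
Added absorption = 21.8 × 0.82 = 17.876 sabins.
A_after = 30.126 + 17.876 = 48.002 sabins.
NR = 10·log₁₀(48.002/30.126) = 2.0 dB.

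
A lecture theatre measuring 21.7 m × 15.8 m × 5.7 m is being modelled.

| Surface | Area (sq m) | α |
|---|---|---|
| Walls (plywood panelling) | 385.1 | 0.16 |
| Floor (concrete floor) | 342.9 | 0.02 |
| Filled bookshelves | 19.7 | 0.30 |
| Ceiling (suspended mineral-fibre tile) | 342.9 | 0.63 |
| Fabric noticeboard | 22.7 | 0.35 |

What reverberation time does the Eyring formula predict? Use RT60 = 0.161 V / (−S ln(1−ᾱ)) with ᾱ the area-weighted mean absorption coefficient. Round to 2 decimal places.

0.91 seconds

Total surface area S = 385.1 + 342.9 + 19.7 + 342.9 + 22.7 = 1113.3 sq m.
Σ(Sᵢαᵢ) = 385.1·0.16 + 342.9·0.02 + 19.7·0.30 + 342.9·0.63 + 22.7·0.35 = 298.356.
ᾱ = 298.356 / 1113.3 = 0.2680.
−S·ln(1−ᾱ) = −1113.3 × ln(1 − 0.2680) = 347.322.
V = 21.7 × 15.8 × 5.7 = 1954.302 m³.
T = 0.161·V/[−S·ln(1−ᾱ)] = 0.161·1954.302/347.322 = 0.91 s.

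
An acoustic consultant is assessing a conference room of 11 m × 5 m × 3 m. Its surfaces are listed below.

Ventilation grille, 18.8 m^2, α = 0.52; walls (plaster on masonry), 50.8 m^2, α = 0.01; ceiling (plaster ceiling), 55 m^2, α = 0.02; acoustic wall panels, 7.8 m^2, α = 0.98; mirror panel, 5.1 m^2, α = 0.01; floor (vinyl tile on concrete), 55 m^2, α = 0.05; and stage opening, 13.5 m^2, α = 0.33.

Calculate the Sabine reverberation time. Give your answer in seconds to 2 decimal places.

A = Σ Sᵢαᵢ = 18.8*0.52 + 50.8*0.01 + 55*0.02 + 7.8*0.98 + 5.1*0.01 + 55*0.05 + 13.5*0.33 = 26.284 sabins.
Room volume: 165 m³.
Sabine: RT60 = 0.161 × 165 / 26.284 = 1.01 s.

1.01 seconds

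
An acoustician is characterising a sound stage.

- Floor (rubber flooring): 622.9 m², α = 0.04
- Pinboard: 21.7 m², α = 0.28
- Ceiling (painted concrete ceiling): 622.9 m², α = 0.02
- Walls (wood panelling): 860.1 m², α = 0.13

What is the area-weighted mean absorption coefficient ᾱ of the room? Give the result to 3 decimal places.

0.073

S = Σ Sᵢ = 622.9 + 21.7 + 622.9 + 860.1 = 2127.6 m².
A = 622.9×0.04 + 21.7×0.28 + 622.9×0.02 + 860.1×0.13 = 155.263 sabins.
ᾱ = 155.263 / 2127.6 = 0.073.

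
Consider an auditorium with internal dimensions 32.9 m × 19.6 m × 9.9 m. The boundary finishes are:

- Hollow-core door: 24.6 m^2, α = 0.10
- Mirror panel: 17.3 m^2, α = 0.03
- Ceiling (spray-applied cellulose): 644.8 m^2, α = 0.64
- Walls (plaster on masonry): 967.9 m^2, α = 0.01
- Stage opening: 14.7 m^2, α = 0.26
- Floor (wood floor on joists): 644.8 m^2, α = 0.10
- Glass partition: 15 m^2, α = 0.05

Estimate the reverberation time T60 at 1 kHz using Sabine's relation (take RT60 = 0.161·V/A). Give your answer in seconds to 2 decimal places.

2.08 sec

Equivalent absorption area: A = 24.6×0.10 + 17.3×0.03 + 644.8×0.64 + 967.9×0.01 + 14.7×0.26 + 644.8×0.10 + 15×0.05 = 494.382 m^2.
Volume V = 32.9 × 19.6 × 9.9 = 6383.916 m³.
T = 0.161 V/A = 0.161·6383.916/494.382 = 2.08 s.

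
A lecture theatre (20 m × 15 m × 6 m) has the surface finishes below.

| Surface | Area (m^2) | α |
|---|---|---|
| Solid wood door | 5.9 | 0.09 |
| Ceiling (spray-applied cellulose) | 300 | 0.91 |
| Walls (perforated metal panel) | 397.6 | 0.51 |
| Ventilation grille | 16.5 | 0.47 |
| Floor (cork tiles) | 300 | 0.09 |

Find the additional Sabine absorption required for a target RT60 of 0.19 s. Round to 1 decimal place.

1014.2 sabins

Equivalent absorption area: A₁ = 5.9*0.09 + 300*0.91 + 397.6*0.51 + 16.5*0.47 + 300*0.09 = 511.062 m^2.
V = 1800 m³. Required absorption A₂ = 0.161 × 1800 / 0.19 = 1525.263 sabins.
ΔA = A₂ − A₁ = 1525.263 − 511.062 = 1014.2 sabins.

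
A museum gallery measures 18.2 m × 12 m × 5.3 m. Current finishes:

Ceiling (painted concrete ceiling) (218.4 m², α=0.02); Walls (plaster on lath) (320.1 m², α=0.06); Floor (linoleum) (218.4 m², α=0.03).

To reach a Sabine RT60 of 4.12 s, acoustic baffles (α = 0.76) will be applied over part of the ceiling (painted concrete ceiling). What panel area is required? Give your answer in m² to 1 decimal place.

Summing Sᵢαᵢ: 4.368 + 19.206 + 6.552 → A₁ = 30.126 sabins.
Required A₂ = 0.161·1157.52/4.12 = 45.233 sabins.
Absorption to add: 45.233 − 30.126 = 15.107 sabins.
Each m² of panel replacing the ceiling (painted concrete ceiling) adds (0.76 − 0.02) = 0.74 sabins.
Area = ΔA/Δα = 15.107/0.74 = 20.4 m².

20.4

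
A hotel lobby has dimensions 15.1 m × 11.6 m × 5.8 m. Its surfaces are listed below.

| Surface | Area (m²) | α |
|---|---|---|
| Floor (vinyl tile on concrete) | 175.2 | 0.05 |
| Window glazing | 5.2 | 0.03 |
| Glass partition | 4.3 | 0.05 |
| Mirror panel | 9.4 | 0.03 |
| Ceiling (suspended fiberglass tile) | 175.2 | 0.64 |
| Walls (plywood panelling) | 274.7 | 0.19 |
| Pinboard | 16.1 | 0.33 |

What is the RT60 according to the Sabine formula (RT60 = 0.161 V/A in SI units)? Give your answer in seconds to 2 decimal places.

Total absorption A = 175.2·0.05 + 5.2·0.03 + 4.3·0.05 + 9.4·0.03 + 175.2·0.64 + 274.7·0.19 + 16.1·0.33
  = 8.760 + 0.156 + 0.215 + 0.282 + 112.128 + 52.193 + 5.313 = 179.047 m² sabins.
Room volume: 1015.928 m³.
Sabine: RT60 = 0.161 × 1015.928 / 179.047 = 0.91 s.

0.91 s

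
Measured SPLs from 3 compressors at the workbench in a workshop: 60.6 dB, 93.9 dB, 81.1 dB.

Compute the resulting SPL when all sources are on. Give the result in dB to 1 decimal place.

94.1 dB

Σ 10^(Lᵢ/10) = 2.585e+09.
Back to dB: 10·log₁₀ Σ = 94.1 dB.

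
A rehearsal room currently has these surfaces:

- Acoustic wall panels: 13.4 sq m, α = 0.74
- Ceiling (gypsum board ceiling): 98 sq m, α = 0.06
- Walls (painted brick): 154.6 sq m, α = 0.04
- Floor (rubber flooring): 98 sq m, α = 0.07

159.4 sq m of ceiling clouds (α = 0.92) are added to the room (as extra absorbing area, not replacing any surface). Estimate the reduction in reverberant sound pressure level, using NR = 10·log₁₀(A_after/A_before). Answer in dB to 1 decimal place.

Equivalent absorption area: A_before = 13.4·0.74 + 98·0.06 + 154.6·0.04 + 98·0.07 = 28.840 sq m.
Treatment contributes 159.4·0.92 = 146.648 sabins.
A_after = 28.840 + 146.648 = 175.488 sabins.
Reduction = 10 log₁₀(A_after/A_before) = 10 log₁₀(6.0849) = 7.8 dB.

7.8 dB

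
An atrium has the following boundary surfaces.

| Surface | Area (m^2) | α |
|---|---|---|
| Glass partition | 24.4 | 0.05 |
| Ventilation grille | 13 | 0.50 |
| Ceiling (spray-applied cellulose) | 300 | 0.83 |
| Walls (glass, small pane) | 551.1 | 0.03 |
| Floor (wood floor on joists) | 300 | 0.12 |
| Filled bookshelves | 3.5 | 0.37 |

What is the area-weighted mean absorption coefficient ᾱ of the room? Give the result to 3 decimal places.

0.261

Total surface area S = 1192.0 m^2.
A = 24.4·0.05 + 13·0.50 + 300·0.83 + 551.1·0.03 + 300·0.12 + 3.5·0.37 = 310.548 sabins.
ᾱ = 310.548 / 1192.0 = 0.261.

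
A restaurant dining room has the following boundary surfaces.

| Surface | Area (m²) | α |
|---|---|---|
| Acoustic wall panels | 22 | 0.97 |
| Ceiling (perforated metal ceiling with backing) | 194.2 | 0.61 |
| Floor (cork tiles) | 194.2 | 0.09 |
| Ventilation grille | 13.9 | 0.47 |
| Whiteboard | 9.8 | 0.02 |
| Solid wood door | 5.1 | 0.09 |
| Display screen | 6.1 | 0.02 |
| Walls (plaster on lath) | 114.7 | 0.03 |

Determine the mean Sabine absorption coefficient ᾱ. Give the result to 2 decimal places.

0.30

Total surface area S = 560.0 m².
Weighted sum Σ Sα = 168.031.
ᾱ = 168.031 / 560.0 = 0.30.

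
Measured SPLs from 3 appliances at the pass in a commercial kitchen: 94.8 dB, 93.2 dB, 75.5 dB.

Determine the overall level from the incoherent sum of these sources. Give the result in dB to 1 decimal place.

97.1 dB

Sum in the linear (power) domain: Σ 10^(Lᵢ/10) = 10^(94.8/10) + 10^(93.2/10) + 10^(75.5/10) = 5.145e+09.
L_total = 10·log₁₀(5.145e+09) = 97.1 dB.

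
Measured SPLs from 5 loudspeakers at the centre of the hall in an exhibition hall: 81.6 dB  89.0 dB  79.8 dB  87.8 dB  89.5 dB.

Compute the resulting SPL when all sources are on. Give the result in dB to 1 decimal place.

Σ 10^(Lᵢ/10) = 2.528e+09.
Combined level = 10 log₁₀(2.528e+09) = 94.0 dB.

94.0 dB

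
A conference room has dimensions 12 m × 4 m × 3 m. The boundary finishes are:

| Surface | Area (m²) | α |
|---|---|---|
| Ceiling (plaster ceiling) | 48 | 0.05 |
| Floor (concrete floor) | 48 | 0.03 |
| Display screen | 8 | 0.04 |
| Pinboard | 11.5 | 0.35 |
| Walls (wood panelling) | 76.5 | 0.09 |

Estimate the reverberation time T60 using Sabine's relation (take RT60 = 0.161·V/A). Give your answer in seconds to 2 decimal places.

1.54 seconds

Total absorption A = 48·0.05 + 48·0.03 + 8·0.04 + 11.5·0.35 + 76.5·0.09
  = 2.400 + 1.440 + 0.320 + 4.025 + 6.885 = 15.070 m² sabins.
Room volume: 144 m³.
Sabine: RT60 = 0.161 × 144 / 15.070 = 1.54 s.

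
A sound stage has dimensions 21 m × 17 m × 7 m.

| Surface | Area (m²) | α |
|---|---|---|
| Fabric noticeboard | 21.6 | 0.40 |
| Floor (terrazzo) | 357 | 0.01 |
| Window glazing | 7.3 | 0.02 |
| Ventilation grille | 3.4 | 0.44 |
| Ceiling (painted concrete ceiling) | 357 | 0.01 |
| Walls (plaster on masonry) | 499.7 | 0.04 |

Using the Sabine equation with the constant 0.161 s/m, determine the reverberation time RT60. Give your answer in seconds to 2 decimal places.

Summing Sᵢαᵢ: 8.640 + 3.570 + 0.146 + 1.496 + 3.570 + 19.988 → A = 37.410 sabins.
Room volume: 2499 m³.
RT60 = 0.161 · V / A = 0.161 × 2499 / 37.410 = 10.75 s.

10.75 sec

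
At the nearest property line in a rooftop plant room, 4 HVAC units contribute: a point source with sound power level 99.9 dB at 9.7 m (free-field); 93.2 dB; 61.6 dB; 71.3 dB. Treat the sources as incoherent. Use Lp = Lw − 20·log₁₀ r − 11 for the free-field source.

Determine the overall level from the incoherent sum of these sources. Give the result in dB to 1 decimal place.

Source at 9.7 m: Lp = 99.9 − 20·log₁₀(9.7) − 11 = 69.2 dB.
Converting to relative power and adding: 10^(69.2/10) + 10^(93.2/10) + 10^(61.6/10) + 10^(71.3/10) = 2.113e+09.
Back to dB: 10·log₁₀ Σ = 93.2 dB.

93.2 dB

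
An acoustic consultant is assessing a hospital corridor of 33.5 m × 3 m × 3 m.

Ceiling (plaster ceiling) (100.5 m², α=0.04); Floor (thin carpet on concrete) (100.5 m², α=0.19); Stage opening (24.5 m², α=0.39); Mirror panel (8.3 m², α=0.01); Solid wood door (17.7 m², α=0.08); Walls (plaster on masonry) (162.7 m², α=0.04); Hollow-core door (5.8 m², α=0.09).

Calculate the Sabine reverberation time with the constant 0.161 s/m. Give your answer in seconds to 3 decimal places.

1.178 s

Summing Sᵢαᵢ: 4.020 + 19.095 + 9.555 + 0.083 + 1.416 + 6.508 + 0.522 → A = 41.199 sabins.
Room volume: 301.5 m³.
T = 0.161 V/A = 0.161·301.5/41.199 = 1.178 s.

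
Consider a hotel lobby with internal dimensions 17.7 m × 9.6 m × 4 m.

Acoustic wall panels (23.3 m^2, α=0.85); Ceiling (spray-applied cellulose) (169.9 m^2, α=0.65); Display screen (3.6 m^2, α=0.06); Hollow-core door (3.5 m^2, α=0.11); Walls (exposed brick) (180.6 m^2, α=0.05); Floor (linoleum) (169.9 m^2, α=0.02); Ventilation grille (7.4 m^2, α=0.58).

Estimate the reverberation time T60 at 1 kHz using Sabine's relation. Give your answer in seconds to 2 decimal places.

0.74 seconds

Equivalent absorption area: A = 23.3×0.85 + 169.9×0.65 + 3.6×0.06 + 3.5×0.11 + 180.6×0.05 + 169.9×0.02 + 7.4×0.58 = 147.561 m^2.
Room volume: 679.68 m³.
RT60 = 0.161 · V / A = 0.161 × 679.68 / 147.561 = 0.74 s.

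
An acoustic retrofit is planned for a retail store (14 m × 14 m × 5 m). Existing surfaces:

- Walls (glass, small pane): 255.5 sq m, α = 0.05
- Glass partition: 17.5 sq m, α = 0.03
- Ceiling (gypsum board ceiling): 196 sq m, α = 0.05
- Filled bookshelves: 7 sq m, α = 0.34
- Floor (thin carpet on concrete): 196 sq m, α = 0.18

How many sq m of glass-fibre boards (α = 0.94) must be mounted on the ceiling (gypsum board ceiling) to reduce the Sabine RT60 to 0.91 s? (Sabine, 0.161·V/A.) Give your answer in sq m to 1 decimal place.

Summing Sᵢαᵢ: 12.775 + 0.525 + 9.800 + 2.380 + 35.280 → A₁ = 60.760 sabins.
V = 980 m³. Target absorption A₂ = 0.161 × 980 / 0.91 = 173.385 sabins.
Absorption to add: 173.385 − 60.760 = 112.625 sabins.
Net gain per sq m: Δα = 0.94 − 0.05 = 0.89.
Panel area = 112.625 / 0.89 = 126.5 sq m.

126.5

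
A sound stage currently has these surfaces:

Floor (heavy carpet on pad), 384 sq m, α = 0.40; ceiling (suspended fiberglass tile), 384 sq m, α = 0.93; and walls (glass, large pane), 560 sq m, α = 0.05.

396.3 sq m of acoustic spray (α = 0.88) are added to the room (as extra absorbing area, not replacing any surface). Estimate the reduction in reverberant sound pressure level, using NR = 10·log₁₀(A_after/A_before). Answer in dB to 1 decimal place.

2.2 dB

Summing Sᵢαᵢ: 153.600 + 357.120 + 28.000 → A_before = 538.720 sabins.
Treatment contributes 396.3·0.88 = 348.744 sabins.
New total A_after = 887.464 sabins.
NR = 10·log₁₀(887.464/538.720) = 2.2 dB.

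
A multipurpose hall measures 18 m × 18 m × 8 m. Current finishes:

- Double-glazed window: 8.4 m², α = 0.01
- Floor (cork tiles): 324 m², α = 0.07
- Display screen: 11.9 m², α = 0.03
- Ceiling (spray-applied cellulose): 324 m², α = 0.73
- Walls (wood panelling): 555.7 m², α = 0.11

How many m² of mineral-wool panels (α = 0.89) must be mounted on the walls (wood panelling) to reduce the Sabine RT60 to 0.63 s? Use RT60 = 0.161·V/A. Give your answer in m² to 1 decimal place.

438.0

Total absorption A₁ = 8.4×0.01 + 324×0.07 + 11.9×0.03 + 324×0.73 + 555.7×0.11
  = 0.084 + 22.680 + 0.357 + 236.520 + 61.127 = 320.768 m² sabins.
Required A₂ = 0.161·2592/0.63 = 662.400 sabins.
ΔA needed = 662.400 − 320.768 = 341.632 sabins.
Net gain per m²: Δα = 0.89 − 0.11 = 0.78.
Area = ΔA/Δα = 341.632/0.78 = 438.0 m².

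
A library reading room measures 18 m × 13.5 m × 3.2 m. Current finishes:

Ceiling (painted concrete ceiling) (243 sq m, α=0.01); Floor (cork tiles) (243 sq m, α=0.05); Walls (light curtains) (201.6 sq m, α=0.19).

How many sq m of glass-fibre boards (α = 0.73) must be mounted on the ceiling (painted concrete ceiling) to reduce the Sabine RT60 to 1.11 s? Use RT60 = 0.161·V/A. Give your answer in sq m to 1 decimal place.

83.2

Equivalent absorption area: A₁ = 243·0.01 + 243·0.05 + 201.6·0.19 = 52.884 sq m.
Required A₂ = 0.161·777.6/1.11 = 112.787 sabins.
Absorption to add: 112.787 − 52.884 = 59.903 sabins.
Net gain per sq m: Δα = 0.73 − 0.01 = 0.72.
Area = ΔA/Δα = 59.903/0.72 = 83.2 sq m.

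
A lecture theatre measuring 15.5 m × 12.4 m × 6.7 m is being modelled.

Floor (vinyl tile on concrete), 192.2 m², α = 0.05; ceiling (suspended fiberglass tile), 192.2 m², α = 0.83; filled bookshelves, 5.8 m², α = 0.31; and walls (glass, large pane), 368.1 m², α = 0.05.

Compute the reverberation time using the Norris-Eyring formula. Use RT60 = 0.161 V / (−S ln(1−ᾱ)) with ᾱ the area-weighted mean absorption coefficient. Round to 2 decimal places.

0.95 sec

Total surface area S = 192.2 + 192.2 + 5.8 + 368.1 = 758.3 m².
Σ(Sᵢαᵢ) = 192.2×0.05 + 192.2×0.83 + 5.8×0.31 + 368.1×0.05 = 189.339.
Mean coefficient ᾱ = A/S = 0.2497.
−S·ln(1−ᾱ) = −758.3 × ln(1 − 0.2497) = 217.846.
V = 15.5 × 12.4 × 6.7 = 1287.74 m³.
T = 0.161·V/[−S·ln(1−ᾱ)] = 0.161·1287.74/217.846 = 0.95 s.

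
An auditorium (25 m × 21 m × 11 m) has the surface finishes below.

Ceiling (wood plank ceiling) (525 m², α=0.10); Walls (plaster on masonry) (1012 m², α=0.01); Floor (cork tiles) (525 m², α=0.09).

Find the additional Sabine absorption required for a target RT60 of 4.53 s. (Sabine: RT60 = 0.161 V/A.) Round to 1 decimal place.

95.4 sabins

A₁ = Σ Sᵢαᵢ = 525*0.10 + 1012*0.01 + 525*0.09 = 109.870 sabins.
Target A₂ = 0.161·5775/4.53 = 205.248 sabins (V = 5775 m³).
Additional absorption ΔA = 205.248 − 109.870 = 95.4 sabins.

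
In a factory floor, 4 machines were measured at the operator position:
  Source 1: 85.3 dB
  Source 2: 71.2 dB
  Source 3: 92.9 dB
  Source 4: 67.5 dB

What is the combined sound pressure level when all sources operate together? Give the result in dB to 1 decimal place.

Sum in the linear (power) domain: Σ 10^(Lᵢ/10) = 10^(85.3/10) + 10^(71.2/10) + 10^(92.9/10) + 10^(67.5/10) = 2.307e+09.
Combined level = 10 log₁₀(2.307e+09) = 93.6 dB.

93.6 dB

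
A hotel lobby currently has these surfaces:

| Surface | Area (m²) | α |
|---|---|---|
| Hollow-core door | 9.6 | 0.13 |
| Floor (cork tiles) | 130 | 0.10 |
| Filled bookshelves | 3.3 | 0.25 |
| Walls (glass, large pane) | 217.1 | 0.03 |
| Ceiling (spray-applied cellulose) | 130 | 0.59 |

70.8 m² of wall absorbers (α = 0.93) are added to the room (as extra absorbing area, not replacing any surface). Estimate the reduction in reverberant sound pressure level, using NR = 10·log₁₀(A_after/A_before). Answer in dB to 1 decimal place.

A_before = Σ Sᵢαᵢ = 9.6·0.13 + 130·0.10 + 3.3·0.25 + 217.1·0.03 + 130·0.59 = 98.286 sabins.
Added absorption = 70.8 × 0.93 = 65.844 sabins.
A_after = 98.286 + 65.844 = 164.130 sabins.
NR = 10·log₁₀(164.130/98.286) = 2.2 dB.

2.2 dB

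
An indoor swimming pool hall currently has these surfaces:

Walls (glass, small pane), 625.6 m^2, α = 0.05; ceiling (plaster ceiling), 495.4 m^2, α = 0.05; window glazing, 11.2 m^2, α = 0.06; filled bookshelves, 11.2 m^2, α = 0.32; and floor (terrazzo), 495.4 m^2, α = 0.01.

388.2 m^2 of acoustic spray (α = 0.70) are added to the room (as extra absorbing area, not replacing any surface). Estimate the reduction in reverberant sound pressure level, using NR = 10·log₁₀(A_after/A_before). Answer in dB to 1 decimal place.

7.1 dB

Total absorption A_before = 625.6×0.05 + 495.4×0.05 + 11.2×0.06 + 11.2×0.32 + 495.4×0.01
  = 31.280 + 24.770 + 0.672 + 3.584 + 4.954 = 65.260 m^2 sabins.
Treatment contributes 388.2·0.70 = 271.740 sabins.
A_after = 65.260 + 271.740 = 337.000 sabins.
Reduction = 10 log₁₀(A_after/A_before) = 10 log₁₀(5.1640) = 7.1 dB.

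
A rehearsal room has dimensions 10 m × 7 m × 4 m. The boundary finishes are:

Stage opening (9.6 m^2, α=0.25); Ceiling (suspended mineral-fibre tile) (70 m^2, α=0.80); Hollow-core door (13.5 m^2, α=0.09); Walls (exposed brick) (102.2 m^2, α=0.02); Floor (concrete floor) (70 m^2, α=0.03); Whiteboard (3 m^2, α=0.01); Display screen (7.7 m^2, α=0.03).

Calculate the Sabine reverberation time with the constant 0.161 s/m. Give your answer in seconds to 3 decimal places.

Total absorption A = 9.6*0.25 + 70*0.80 + 13.5*0.09 + 102.2*0.02 + 70*0.03 + 3*0.01 + 7.7*0.03
  = 2.400 + 56.000 + 1.215 + 2.044 + 2.100 + 0.030 + 0.231 = 64.020 m^2 sabins.
Volume V = 10 × 7 × 4 = 280 m³.
T = 0.161 V/A = 0.161·280/64.020 = 0.704 s.

0.704 sec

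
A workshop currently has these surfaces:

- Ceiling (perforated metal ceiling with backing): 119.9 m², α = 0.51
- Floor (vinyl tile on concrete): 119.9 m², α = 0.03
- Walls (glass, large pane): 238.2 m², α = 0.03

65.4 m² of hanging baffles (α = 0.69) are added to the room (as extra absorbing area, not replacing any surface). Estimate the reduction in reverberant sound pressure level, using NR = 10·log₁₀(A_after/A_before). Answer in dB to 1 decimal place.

A_before = Σ Sᵢαᵢ = 119.9×0.51 + 119.9×0.03 + 238.2×0.03 = 71.892 sabins.
Treatment contributes 65.4·0.69 = 45.126 sabins.
New total A_after = 117.018 sabins.
Reduction = 10 log₁₀(A_after/A_before) = 10 log₁₀(1.6277) = 2.1 dB.

2.1 dB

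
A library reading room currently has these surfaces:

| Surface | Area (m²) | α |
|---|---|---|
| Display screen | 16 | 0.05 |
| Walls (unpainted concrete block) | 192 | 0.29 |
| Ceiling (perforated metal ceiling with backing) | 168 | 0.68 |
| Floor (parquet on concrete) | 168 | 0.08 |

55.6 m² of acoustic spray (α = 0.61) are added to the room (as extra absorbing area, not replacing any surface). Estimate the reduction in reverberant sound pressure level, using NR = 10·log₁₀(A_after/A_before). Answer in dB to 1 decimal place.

0.7 dB

A_before = Σ Sᵢαᵢ = 16*0.05 + 192*0.29 + 168*0.68 + 168*0.08 = 184.160 sabins.
Treatment contributes 55.6·0.61 = 33.916 sabins.
New total A_after = 218.076 sabins.
Reduction = 10 log₁₀(A_after/A_before) = 10 log₁₀(1.1842) = 0.7 dB.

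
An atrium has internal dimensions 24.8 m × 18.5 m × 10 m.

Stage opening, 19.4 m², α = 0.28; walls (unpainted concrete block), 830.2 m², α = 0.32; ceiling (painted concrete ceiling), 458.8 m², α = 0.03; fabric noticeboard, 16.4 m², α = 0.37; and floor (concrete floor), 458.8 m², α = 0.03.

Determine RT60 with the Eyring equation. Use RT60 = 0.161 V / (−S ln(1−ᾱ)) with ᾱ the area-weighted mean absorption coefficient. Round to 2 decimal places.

S = Σ Sᵢ = 1783.6 m².
Absorption A = 19.4×0.28 + 830.2×0.32 + 458.8×0.03 + 16.4×0.37 + 458.8×0.03 = 304.692 sabins.
Mean coefficient ᾱ = A/S = 0.1708.
−S·ln(1−ᾱ) = −1783.6 × ln(1 − 0.1708) = 334.057.
V = 24.8 × 18.5 × 10 = 4588 m³.
T = 0.161·V/[−S·ln(1−ᾱ)] = 0.161·4588/334.057 = 2.21 s.

2.21 seconds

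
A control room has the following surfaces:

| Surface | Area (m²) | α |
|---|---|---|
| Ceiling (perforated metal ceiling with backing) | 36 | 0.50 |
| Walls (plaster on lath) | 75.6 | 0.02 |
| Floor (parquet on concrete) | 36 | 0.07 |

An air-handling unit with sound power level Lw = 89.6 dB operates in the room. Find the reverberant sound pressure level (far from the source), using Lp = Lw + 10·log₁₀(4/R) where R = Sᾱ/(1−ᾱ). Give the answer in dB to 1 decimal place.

A = 22.032 sabins; S = 147.6 m².
ᾱ = 22.032/147.6 = 0.1493; R = Sᾱ/(1−ᾱ) = 22.032/(1−0.1493) = 25.899 m².
Lp = 89.6 + 10·log₁₀(4/25.899) = 89.6 + (-8.11) = 81.5 dB.

81.5 dB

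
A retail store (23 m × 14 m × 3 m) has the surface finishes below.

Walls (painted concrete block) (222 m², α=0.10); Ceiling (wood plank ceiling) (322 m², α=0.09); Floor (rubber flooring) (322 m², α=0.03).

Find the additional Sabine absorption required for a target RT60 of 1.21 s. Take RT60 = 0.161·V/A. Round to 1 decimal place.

Total absorption A₁ = 222×0.10 + 322×0.09 + 322×0.03
  = 22.200 + 28.980 + 9.660 = 60.840 m² sabins.
Target A₂ = 0.161·966/1.21 = 128.534 sabins (V = 966 m³).
Additional absorption ΔA = 128.534 − 60.840 = 67.7 sabins.

67.7 sabins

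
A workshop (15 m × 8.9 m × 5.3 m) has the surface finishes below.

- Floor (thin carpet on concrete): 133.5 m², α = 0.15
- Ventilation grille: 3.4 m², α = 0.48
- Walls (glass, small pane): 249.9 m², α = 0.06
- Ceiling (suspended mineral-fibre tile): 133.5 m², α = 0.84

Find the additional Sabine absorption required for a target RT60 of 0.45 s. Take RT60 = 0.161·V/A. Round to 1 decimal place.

104.4 sabins

Total absorption A₁ = 133.5*0.15 + 3.4*0.48 + 249.9*0.06 + 133.5*0.84
  = 20.025 + 1.632 + 14.994 + 112.140 = 148.791 m² sabins.
V = 707.55 m³. Required absorption A₂ = 0.161 × 707.55 / 0.45 = 253.146 sabins.
Shortfall: 253.146 − 148.791 = 104.4 sabins.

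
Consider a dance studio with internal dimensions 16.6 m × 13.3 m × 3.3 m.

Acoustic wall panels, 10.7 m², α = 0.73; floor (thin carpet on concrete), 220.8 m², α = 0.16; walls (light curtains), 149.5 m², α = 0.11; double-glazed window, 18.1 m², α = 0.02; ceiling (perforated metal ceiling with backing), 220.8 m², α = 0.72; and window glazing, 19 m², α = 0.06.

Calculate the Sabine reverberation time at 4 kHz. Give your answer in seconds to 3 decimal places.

A = Σ Sᵢαᵢ = 10.7*0.73 + 220.8*0.16 + 149.5*0.11 + 18.1*0.02 + 220.8*0.72 + 19*0.06 = 220.062 sabins.
Room volume: 728.574 m³.
RT60 = 0.161 · V / A = 0.161 × 728.574 / 220.062 = 0.533 s.

0.533 s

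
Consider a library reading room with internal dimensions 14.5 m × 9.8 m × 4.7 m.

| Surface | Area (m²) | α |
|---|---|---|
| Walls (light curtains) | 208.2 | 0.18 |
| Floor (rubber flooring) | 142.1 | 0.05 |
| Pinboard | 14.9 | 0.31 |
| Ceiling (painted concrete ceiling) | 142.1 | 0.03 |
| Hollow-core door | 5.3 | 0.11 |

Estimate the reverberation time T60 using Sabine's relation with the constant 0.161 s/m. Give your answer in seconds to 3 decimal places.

1.990 s

Total absorption A = 208.2×0.18 + 142.1×0.05 + 14.9×0.31 + 142.1×0.03 + 5.3×0.11
  = 37.476 + 7.105 + 4.619 + 4.263 + 0.583 = 54.046 m² sabins.
Volume V = 14.5 × 9.8 × 4.7 = 667.87 m³.
Sabine: RT60 = 0.161 × 667.87 / 54.046 = 1.990 s.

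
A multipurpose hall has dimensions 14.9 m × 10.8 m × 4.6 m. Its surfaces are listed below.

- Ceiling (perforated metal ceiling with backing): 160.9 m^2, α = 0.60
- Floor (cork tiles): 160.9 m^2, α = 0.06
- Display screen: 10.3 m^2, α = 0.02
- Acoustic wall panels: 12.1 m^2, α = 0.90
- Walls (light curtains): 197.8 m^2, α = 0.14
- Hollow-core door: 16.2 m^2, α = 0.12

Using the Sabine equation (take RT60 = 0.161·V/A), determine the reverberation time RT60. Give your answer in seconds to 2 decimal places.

A = Σ Sᵢαᵢ = 160.9×0.60 + 160.9×0.06 + 10.3×0.02 + 12.1×0.90 + 197.8×0.14 + 16.2×0.12 = 146.926 sabins.
Room volume: 740.232 m³.
RT60 = 0.161 · V / A = 0.161 × 740.232 / 146.926 = 0.81 s.

0.81 seconds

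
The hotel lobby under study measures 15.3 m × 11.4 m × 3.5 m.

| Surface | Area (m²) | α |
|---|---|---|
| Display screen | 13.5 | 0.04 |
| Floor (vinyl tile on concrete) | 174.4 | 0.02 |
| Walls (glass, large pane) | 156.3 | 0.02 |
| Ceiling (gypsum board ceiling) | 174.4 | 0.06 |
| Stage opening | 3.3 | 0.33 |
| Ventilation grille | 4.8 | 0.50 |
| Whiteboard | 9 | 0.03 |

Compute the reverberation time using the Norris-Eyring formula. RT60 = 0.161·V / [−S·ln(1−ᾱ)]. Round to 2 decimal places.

4.51 sec

S = Σ Sᵢ = 535.7 m².
Σ(Sᵢαᵢ) = 13.5×0.04 + 174.4×0.02 + 156.3×0.02 + 174.4×0.06 + 3.3×0.33 + 4.8×0.50 + 9×0.03 = 21.377.
Mean coefficient ᾱ = A/S = 0.0399.
Eyring denominator: −S ln(1−ᾱ) = 21.813.
V = 15.3 × 11.4 × 3.5 = 610.47 m³.
T = 0.161·V/[−S·ln(1−ᾱ)] = 0.161·610.47/21.813 = 4.51 s.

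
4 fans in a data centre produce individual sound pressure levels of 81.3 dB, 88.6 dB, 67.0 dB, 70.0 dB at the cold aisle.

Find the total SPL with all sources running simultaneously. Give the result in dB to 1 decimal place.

Converting to relative power and adding: 10^(81.3/10) + 10^(88.6/10) + 10^(67.0/10) + 10^(70.0/10) = 8.743e+08.
L_total = 10·log₁₀(8.743e+08) = 89.4 dB.

89.4 dB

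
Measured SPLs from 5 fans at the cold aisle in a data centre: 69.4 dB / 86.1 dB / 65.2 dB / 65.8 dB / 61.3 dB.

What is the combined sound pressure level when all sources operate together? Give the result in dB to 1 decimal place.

Sum in the linear (power) domain: Σ 10^(Lᵢ/10) = 10^(69.4/10) + 10^(86.1/10) + 10^(65.2/10) + 10^(65.8/10) + 10^(61.3/10) = 4.246e+08.
Combined level = 10 log₁₀(4.246e+08) = 86.3 dB.

86.3 dB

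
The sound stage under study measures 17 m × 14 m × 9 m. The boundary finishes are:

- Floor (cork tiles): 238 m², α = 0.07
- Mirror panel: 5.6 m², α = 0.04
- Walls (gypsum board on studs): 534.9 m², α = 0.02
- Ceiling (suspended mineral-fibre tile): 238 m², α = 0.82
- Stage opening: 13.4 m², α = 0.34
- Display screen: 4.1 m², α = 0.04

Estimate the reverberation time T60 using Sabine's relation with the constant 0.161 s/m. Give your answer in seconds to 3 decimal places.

Equivalent absorption area: A = 238*0.07 + 5.6*0.04 + 534.9*0.02 + 238*0.82 + 13.4*0.34 + 4.1*0.04 = 227.462 m².
Volume V = 17 × 14 × 9 = 2142 m³.
Sabine: RT60 = 0.161 × 2142 / 227.462 = 1.516 s.

1.516 seconds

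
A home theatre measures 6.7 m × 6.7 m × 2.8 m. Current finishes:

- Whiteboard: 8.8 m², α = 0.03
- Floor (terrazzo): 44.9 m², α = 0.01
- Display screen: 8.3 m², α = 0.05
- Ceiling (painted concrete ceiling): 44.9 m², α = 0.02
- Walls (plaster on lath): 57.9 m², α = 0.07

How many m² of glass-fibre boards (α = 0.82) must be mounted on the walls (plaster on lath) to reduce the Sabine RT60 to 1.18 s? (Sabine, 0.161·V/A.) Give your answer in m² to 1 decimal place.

14.8

Equivalent absorption area: A₁ = 8.8×0.03 + 44.9×0.01 + 8.3×0.05 + 44.9×0.02 + 57.9×0.07 = 6.079 m².
Required A₂ = 0.161·125.692/1.18 = 17.150 sabins.
Absorption to add: 17.150 − 6.079 = 11.071 sabins.
Each m² of panel replacing the walls (plaster on lath) adds (0.82 − 0.07) = 0.75 sabins.
Panel area = 11.071 / 0.75 = 14.8 m².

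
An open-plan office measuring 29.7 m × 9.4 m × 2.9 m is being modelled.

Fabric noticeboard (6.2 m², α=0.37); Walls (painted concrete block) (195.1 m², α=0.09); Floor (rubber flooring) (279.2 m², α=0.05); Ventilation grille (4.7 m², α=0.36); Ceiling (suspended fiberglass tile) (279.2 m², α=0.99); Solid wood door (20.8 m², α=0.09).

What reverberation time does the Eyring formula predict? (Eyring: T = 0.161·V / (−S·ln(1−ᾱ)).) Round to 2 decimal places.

0.33 s

Total surface area S = 6.2 + 195.1 + 279.2 + 4.7 + 279.2 + 20.8 = 785.2 m².
Absorption A = 6.2×0.37 + 195.1×0.09 + 279.2×0.05 + 4.7×0.36 + 279.2×0.99 + 20.8×0.09 = 313.785 sabins.
ᾱ = 313.785 / 785.2 = 0.3996.
−S·ln(1−ᾱ) = −785.2 × ln(1 − 0.3996) = 400.577.
V = 29.7 × 9.4 × 2.9 = 809.622 m³.
T = 0.161·V/[−S·ln(1−ᾱ)] = 0.161·809.622/400.577 = 0.33 s.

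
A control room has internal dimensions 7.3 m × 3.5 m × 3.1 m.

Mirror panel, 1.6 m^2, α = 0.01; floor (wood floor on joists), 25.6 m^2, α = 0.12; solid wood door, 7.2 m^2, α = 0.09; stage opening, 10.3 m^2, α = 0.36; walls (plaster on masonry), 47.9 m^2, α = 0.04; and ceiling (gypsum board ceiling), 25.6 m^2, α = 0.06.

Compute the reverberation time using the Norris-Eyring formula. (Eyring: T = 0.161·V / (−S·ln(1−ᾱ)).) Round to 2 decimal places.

1.12 sec

S = Σ Sᵢ = 118.2 m^2.
Absorption A = 1.6×0.01 + 25.6×0.12 + 7.2×0.09 + 10.3×0.36 + 47.9×0.04 + 25.6×0.06 = 10.896 sabins.
Mean coefficient ᾱ = A/S = 0.0922.
−S·ln(1−ᾱ) = −118.2 × ln(1 − 0.0922) = 11.434.
V = 7.3 × 3.5 × 3.1 = 79.205 m³.
RT60 = 0.161 × 79.205 / 11.434 = 1.12 s.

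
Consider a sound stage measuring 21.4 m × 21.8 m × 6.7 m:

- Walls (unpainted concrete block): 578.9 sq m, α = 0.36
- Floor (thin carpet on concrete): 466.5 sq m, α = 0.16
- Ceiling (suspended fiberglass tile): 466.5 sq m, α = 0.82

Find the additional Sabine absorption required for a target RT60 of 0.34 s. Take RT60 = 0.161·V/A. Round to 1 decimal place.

Equivalent absorption area: A₁ = 578.9×0.36 + 466.5×0.16 + 466.5×0.82 = 665.574 sq m.
For T = 0.34 s, need A₂ = 0.161·V/T = 0.161·3125.684/0.34 = 1480.103 sabins.
Additional absorption ΔA = 1480.103 − 665.574 = 814.5 sabins.

814.5 sabins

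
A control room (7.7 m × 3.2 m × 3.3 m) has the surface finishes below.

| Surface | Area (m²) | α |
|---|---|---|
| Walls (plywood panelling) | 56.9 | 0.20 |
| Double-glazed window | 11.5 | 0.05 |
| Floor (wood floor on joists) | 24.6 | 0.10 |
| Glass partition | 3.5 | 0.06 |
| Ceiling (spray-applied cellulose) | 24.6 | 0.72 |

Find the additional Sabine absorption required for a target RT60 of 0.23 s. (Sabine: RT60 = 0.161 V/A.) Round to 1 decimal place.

24.6 sabins

Total absorption A₁ = 56.9×0.20 + 11.5×0.05 + 24.6×0.10 + 3.5×0.06 + 24.6×0.72
  = 11.380 + 0.575 + 2.460 + 0.210 + 17.712 = 32.337 m² sabins.
Target A₂ = 0.161·81.312/0.23 = 56.918 sabins (V = 81.312 m³).
Additional absorption ΔA = 56.918 − 32.337 = 24.6 sabins.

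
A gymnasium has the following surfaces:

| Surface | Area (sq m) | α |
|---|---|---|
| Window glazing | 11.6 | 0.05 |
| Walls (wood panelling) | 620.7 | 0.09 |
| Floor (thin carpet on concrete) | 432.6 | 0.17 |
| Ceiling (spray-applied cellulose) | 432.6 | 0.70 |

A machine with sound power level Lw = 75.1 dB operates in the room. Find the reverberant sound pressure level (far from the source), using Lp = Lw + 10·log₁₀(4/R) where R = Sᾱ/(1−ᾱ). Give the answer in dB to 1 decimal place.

Σ(Sᵢαᵢ) = 11.6·0.05 + 620.7·0.09 + 432.6·0.17 + 432.6·0.70 = 432.805; total area S = 1497.5 sq m.
ᾱ = 0.2890, so room constant R = A/(1−ᾱ) = 608.727 sq m.
Lp = Lw + 10 log₁₀(4/R) = 75.1 -21.82 = 53.3 dB.

53.3 dB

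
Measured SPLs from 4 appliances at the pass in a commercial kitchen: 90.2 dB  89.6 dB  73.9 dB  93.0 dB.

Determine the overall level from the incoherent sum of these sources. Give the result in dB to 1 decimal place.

Σ 10^(Lᵢ/10) = 3.979e+09.
L_total = 10·log₁₀(3.979e+09) = 96.0 dB.

96.0 dB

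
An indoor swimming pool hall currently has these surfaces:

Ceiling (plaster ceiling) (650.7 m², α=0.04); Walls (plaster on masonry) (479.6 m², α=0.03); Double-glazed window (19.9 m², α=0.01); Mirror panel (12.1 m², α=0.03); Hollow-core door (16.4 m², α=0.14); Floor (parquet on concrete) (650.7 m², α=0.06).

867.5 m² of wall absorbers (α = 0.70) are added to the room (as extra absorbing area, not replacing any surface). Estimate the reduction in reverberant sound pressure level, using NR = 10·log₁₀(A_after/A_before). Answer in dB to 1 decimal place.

9.2 dB

Summing Sᵢαᵢ: 26.028 + 14.388 + 0.199 + 0.363 + 2.296 + 39.042 → A_before = 82.316 sabins.
Added absorption = 867.5 × 0.70 = 607.250 sabins.
A_after = 82.316 + 607.250 = 689.566 sabins.
Reduction = 10 log₁₀(A_after/A_before) = 10 log₁₀(8.3771) = 9.2 dB.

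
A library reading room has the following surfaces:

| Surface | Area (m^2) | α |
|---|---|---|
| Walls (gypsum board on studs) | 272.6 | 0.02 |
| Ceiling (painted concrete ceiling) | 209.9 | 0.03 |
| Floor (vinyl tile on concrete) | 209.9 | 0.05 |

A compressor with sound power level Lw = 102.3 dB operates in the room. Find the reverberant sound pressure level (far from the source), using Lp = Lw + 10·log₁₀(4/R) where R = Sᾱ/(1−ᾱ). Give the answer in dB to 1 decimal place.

94.7 dB

A = 22.244 sabins; S = 692.4 m^2.
ᾱ = 22.244/692.4 = 0.0321; R = Sᾱ/(1−ᾱ) = 22.244/(1−0.0321) = 22.982 m^2.
Lp = Lw + 10 log₁₀(4/R) = 102.3 -7.59 = 94.7 dB.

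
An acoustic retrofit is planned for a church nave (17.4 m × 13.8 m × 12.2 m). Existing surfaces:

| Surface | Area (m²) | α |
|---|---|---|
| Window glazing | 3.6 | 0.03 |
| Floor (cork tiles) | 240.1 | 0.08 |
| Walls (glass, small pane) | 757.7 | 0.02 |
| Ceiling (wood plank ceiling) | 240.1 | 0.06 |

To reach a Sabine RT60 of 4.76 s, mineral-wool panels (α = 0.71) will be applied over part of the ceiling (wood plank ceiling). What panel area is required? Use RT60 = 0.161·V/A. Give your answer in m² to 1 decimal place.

77.2

A₁ = Σ Sᵢαᵢ = 3.6×0.03 + 240.1×0.08 + 757.7×0.02 + 240.1×0.06 = 48.876 sabins.
Required A₂ = 0.161·2929.464/4.76 = 99.085 sabins.
ΔA needed = 99.085 − 48.876 = 50.209 sabins.
Net gain per m²: Δα = 0.71 − 0.06 = 0.65.
Area = ΔA/Δα = 50.209/0.65 = 77.2 m².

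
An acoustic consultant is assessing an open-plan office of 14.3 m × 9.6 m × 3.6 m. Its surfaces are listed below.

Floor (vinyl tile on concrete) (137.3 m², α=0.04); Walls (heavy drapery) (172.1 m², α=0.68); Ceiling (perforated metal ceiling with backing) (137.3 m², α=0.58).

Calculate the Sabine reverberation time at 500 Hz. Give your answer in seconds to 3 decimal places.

Equivalent absorption area: A = 137.3×0.04 + 172.1×0.68 + 137.3×0.58 = 202.154 m².
V = 14.3·9.6·3.6 = 494.208 m³.
RT60 = 0.161 · V / A = 0.161 × 494.208 / 202.154 = 0.394 s.

0.394 s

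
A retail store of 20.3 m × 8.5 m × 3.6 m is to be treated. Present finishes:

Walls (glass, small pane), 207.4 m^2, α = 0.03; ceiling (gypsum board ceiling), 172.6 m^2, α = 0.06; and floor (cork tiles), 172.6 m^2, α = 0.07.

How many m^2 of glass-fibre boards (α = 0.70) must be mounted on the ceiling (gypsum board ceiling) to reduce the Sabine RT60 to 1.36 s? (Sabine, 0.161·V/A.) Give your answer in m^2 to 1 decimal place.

Total absorption A₁ = 207.4×0.03 + 172.6×0.06 + 172.6×0.07
  = 6.222 + 10.356 + 12.082 = 28.660 m^2 sabins.
V = 621.18 m³. Target absorption A₂ = 0.161 × 621.18 / 1.36 = 73.537 sabins.
ΔA needed = 73.537 − 28.660 = 44.877 sabins.
Net gain per m^2: Δα = 0.70 − 0.06 = 0.64.
Panel area = 44.877 / 0.64 = 70.1 m^2.

70.1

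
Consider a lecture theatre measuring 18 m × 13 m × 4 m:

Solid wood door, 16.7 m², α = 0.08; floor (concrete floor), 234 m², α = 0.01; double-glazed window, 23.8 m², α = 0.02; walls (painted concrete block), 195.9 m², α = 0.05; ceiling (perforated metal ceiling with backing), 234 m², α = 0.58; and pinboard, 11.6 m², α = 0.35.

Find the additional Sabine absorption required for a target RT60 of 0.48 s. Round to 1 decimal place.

A₁ = Σ Sᵢαᵢ = 16.7*0.08 + 234*0.01 + 23.8*0.02 + 195.9*0.05 + 234*0.58 + 11.6*0.35 = 153.727 sabins.
Target A₂ = 0.161·936/0.48 = 313.950 sabins (V = 936 m³).
Shortfall: 313.950 − 153.727 = 160.2 sabins.

160.2 sabins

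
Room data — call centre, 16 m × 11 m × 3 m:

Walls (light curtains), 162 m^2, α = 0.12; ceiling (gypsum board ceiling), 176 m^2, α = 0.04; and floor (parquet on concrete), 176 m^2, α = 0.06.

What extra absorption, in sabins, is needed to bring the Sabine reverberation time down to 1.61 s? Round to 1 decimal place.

Summing Sᵢαᵢ: 19.440 + 7.040 + 10.560 → A₁ = 37.040 sabins.
Target A₂ = 0.161·528/1.61 = 52.800 sabins (V = 528 m³).
ΔA = A₂ − A₁ = 52.800 − 37.040 = 15.8 sabins.

15.8 sabins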